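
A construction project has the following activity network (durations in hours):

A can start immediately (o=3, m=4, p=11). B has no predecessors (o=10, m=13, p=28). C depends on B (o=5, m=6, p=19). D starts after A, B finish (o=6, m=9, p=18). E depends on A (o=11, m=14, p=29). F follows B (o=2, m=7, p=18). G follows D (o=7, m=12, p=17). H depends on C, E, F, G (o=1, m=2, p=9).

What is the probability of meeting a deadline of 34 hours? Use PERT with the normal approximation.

0.076

te_A = (3 + 4·4 + 11)/6 = 30/6 = 5; σ²_A = ((11−3)/6)² = 1.778
te_B = (10 + 4·13 + 28)/6 = 90/6 = 15; σ²_B = ((28−10)/6)² = 9.000
te_C = (5 + 4·6 + 19)/6 = 48/6 = 8; σ²_C = ((19−5)/6)² = 5.444
te_D = (6 + 4·9 + 18)/6 = 60/6 = 10; σ²_D = ((18−6)/6)² = 4.000
te_E = (11 + 4·14 + 29)/6 = 96/6 = 16; σ²_E = ((29−11)/6)² = 9.000
te_F = (2 + 4·7 + 18)/6 = 48/6 = 8; σ²_F = ((18−2)/6)² = 7.111
te_G = (7 + 4·12 + 17)/6 = 72/6 = 12; σ²_G = ((17−7)/6)² = 2.778
te_H = (1 + 4·2 + 9)/6 = 18/6 = 3; σ²_H = ((9−1)/6)² = 1.778

Forward pass:
ES_A = 0; EF_A = 5
ES_B = 0; EF_B = 15
ES_C = 15; EF_C = 15+8 = 23
ES_D = max(EF_A=5, EF_B=15) = 15; EF_D = 15+10 = 25
ES_E = 5; EF_E = 5+16 = 21
ES_F = 15; EF_F = 15+8 = 23
ES_G = 25; EF_G = 25+12 = 37
ES_H = max(EF_C=23, EF_E=21, EF_F=23, EF_G=37) = 37; EF_H = 37+3 = 40
Expected project duration μ = 40 hours. Critical path: B → D → G → H.

Variance along critical path = 9.000 + 4.000 + 2.778 + 1.778 = 17.556; σ = √17.556 = 4.190 hours.
Z = (34 − 40) / 4.190 = -1.432
P(T ≤ 34) = Φ(-1.432) ≈ 0.076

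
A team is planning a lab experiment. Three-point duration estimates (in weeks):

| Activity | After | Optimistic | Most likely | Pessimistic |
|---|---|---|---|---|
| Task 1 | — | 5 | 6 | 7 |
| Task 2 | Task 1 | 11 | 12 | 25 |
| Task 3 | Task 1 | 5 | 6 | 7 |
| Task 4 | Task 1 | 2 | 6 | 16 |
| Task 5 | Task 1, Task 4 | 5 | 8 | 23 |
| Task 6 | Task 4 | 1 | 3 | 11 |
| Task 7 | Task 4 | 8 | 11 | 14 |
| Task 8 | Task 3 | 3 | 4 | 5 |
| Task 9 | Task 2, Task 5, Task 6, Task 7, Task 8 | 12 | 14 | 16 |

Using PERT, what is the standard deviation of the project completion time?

te_Task 1 = (5 + 4·6 + 7)/6 = 36/6 = 6; σ²_Task 1 = ((7−5)/6)² = 0.111
te_Task 2 = (11 + 4·12 + 25)/6 = 84/6 = 14; σ²_Task 2 = ((25−11)/6)² = 5.444
te_Task 3 = (5 + 4·6 + 7)/6 = 36/6 = 6; σ²_Task 3 = ((7−5)/6)² = 0.111
te_Task 4 = (2 + 4·6 + 16)/6 = 42/6 = 7; σ²_Task 4 = ((16−2)/6)² = 5.444
te_Task 5 = (5 + 4·8 + 23)/6 = 60/6 = 10; σ²_Task 5 = ((23−5)/6)² = 9.000
te_Task 6 = (1 + 4·3 + 11)/6 = 24/6 = 4; σ²_Task 6 = ((11−1)/6)² = 2.778
te_Task 7 = (8 + 4·11 + 14)/6 = 66/6 = 11; σ²_Task 7 = ((14−8)/6)² = 1.000
te_Task 8 = (3 + 4·4 + 5)/6 = 24/6 = 4; σ²_Task 8 = ((5−3)/6)² = 0.111
te_Task 9 = (12 + 4·14 + 16)/6 = 84/6 = 14; σ²_Task 9 = ((16−12)/6)² = 0.444

Forward pass:
ES_Task 1 = 0; EF_Task 1 = 6
ES_Task 2 = 6; EF_Task 2 = 6+14 = 20
ES_Task 3 = 6; EF_Task 3 = 6+6 = 12
ES_Task 4 = 6; EF_Task 4 = 6+7 = 13
ES_Task 5 = max(EF_Task 1=6, EF_Task 4=13) = 13; EF_Task 5 = 13+10 = 23
ES_Task 6 = 13; EF_Task 6 = 13+4 = 17
ES_Task 7 = 13; EF_Task 7 = 13+11 = 24
ES_Task 8 = 12; EF_Task 8 = 12+4 = 16
ES_Task 9 = max(EF_Task 2=20, EF_Task 5=23, EF_Task 6=17, EF_Task 7=24, EF_Task 8=16) = 24; EF_Task 9 = 24+14 = 38
Expected project duration μ = 38 weeks. Critical path: Task 1 → Task 4 → Task 7 → Task 9.

Variance along critical path = 0.111 + 5.444 + 1.000 + 0.444 = 7.000
σ = √7.000 = 2.646 weeks

2.65 weeks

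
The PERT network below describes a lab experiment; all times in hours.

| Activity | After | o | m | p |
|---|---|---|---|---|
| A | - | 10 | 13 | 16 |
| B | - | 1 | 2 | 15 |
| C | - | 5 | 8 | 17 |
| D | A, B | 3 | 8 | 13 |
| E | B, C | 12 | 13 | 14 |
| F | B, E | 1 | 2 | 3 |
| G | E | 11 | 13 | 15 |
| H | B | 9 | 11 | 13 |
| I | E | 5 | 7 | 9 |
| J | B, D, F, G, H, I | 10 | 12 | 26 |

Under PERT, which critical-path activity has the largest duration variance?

te_A = (10 + 4·13 + 16)/6 = 78/6 = 13; σ²_A = ((16−10)/6)² = 1.000
te_B = (1 + 4·2 + 15)/6 = 24/6 = 4; σ²_B = ((15−1)/6)² = 5.444
te_C = (5 + 4·8 + 17)/6 = 54/6 = 9; σ²_C = ((17−5)/6)² = 4.000
te_D = (3 + 4·8 + 13)/6 = 48/6 = 8; σ²_D = ((13−3)/6)² = 2.778
te_E = (12 + 4·13 + 14)/6 = 78/6 = 13; σ²_E = ((14−12)/6)² = 0.111
te_F = (1 + 4·2 + 3)/6 = 12/6 = 2; σ²_F = ((3−1)/6)² = 0.111
te_G = (11 + 4·13 + 15)/6 = 78/6 = 13; σ²_G = ((15−11)/6)² = 0.444
te_H = (9 + 4·11 + 13)/6 = 66/6 = 11; σ²_H = ((13−9)/6)² = 0.444
te_I = (5 + 4·7 + 9)/6 = 42/6 = 7; σ²_I = ((9−5)/6)² = 0.444
te_J = (10 + 4·12 + 26)/6 = 84/6 = 14; σ²_J = ((26−10)/6)² = 7.111

Forward pass:
ES_A = 0; EF_A = 13
ES_B = 0; EF_B = 4
ES_C = 0; EF_C = 9
ES_D = max(EF_A=13, EF_B=4) = 13; EF_D = 13+8 = 21
ES_E = max(EF_B=4, EF_C=9) = 9; EF_E = 9+13 = 22
ES_F = max(EF_B=4, EF_E=22) = 22; EF_F = 22+2 = 24
ES_G = 22; EF_G = 22+13 = 35
ES_H = 4; EF_H = 4+11 = 15
ES_I = 22; EF_I = 22+7 = 29
ES_J = max(EF_B=4, EF_D=21, EF_F=24, EF_G=35, EF_H=15, EF_I=29) = 35; EF_J = 35+14 = 49
Expected project duration μ = 49 hours. Critical path: C → E → G → J.

Variances on critical path: σ²_C=4.000, σ²_E=0.111, σ²_G=0.444, σ²_J=7.111.
Largest is σ²_J = 7.111.

J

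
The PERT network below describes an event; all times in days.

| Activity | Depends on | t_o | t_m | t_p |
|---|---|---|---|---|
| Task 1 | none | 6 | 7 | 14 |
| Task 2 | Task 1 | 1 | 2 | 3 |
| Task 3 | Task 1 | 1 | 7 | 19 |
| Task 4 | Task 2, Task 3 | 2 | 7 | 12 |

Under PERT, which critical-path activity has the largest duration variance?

te_Task 1 = (6 + 4·7 + 14)/6 = 48/6 = 8; σ²_Task 1 = ((14−6)/6)² = 1.778
te_Task 2 = (1 + 4·2 + 3)/6 = 12/6 = 2; σ²_Task 2 = ((3−1)/6)² = 0.111
te_Task 3 = (1 + 4·7 + 19)/6 = 48/6 = 8; σ²_Task 3 = ((19−1)/6)² = 9.000
te_Task 4 = (2 + 4·7 + 12)/6 = 42/6 = 7; σ²_Task 4 = ((12−2)/6)² = 2.778

Forward pass:
ES_Task 1 = 0; EF_Task 1 = 8
ES_Task 2 = 8; EF_Task 2 = 8+2 = 10
ES_Task 3 = 8; EF_Task 3 = 8+8 = 16
ES_Task 4 = max(EF_Task 2=10, EF_Task 3=16) = 16; EF_Task 4 = 16+7 = 23
Expected project duration μ = 23 days. Critical path: Task 1 → Task 3 → Task 4.

Variances on critical path: σ²_Task 1=1.778, σ²_Task 3=9.000, σ²_Task 4=2.778.
Largest is σ²_Task 3 = 9.000.

Task 3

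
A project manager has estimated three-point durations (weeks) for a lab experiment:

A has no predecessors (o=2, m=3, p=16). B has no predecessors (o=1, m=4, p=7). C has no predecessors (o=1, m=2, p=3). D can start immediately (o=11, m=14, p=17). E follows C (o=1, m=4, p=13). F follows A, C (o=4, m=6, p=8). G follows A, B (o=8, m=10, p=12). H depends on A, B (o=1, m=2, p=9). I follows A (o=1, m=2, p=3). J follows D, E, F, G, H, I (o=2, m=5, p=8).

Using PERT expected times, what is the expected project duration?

te_A = (2 + 4·3 + 16)/6 = 30/6 = 5
te_B = (1 + 4·4 + 7)/6 = 24/6 = 4
te_C = (1 + 4·2 + 3)/6 = 12/6 = 2
te_D = (11 + 4·14 + 17)/6 = 84/6 = 14
te_E = (1 + 4·4 + 13)/6 = 30/6 = 5
te_F = (4 + 4·6 + 8)/6 = 36/6 = 6
te_G = (8 + 4·10 + 12)/6 = 60/6 = 10
te_H = (1 + 4·2 + 9)/6 = 18/6 = 3
te_I = (1 + 4·2 + 3)/6 = 12/6 = 2
te_J = (2 + 4·5 + 8)/6 = 30/6 = 5

Forward pass:
ES_A = 0; EF_A = 5
ES_B = 0; EF_B = 4
ES_C = 0; EF_C = 2
ES_D = 0; EF_D = 14
ES_E = 2; EF_E = 2+5 = 7
ES_F = max(EF_A=5, EF_C=2) = 5; EF_F = 5+6 = 11
ES_G = max(EF_A=5, EF_B=4) = 5; EF_G = 5+10 = 15
ES_H = max(EF_A=5, EF_B=4) = 5; EF_H = 5+3 = 8
ES_I = 5; EF_I = 5+2 = 7
ES_J = max(EF_D=14, EF_E=7, EF_F=11, EF_G=15, EF_H=8, EF_I=7) = 15; EF_J = 15+5 = 20
Expected project duration μ = 20 weeks. Critical path: A → G → J.

20 weeks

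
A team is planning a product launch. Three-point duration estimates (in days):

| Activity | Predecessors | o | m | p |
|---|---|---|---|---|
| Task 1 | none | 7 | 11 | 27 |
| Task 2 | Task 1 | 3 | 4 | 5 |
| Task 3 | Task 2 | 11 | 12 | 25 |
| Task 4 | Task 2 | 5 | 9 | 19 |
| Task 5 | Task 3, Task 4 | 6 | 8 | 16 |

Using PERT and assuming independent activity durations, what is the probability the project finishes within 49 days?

te_Task 1 = (7 + 4·11 + 27)/6 = 78/6 = 13; σ²_Task 1 = ((27−7)/6)² = 11.111
te_Task 2 = (3 + 4·4 + 5)/6 = 24/6 = 4; σ²_Task 2 = ((5−3)/6)² = 0.111
te_Task 3 = (11 + 4·12 + 25)/6 = 84/6 = 14; σ²_Task 3 = ((25−11)/6)² = 5.444
te_Task 4 = (5 + 4·9 + 19)/6 = 60/6 = 10; σ²_Task 4 = ((19−5)/6)² = 5.444
te_Task 5 = (6 + 4·8 + 16)/6 = 54/6 = 9; σ²_Task 5 = ((16−6)/6)² = 2.778

Forward pass:
ES_Task 1 = 0; EF_Task 1 = 13
ES_Task 2 = 13; EF_Task 2 = 13+4 = 17
ES_Task 3 = 17; EF_Task 3 = 17+14 = 31
ES_Task 4 = 17; EF_Task 4 = 17+10 = 27
ES_Task 5 = max(EF_Task 3=31, EF_Task 4=27) = 31; EF_Task 5 = 31+9 = 40
Expected project duration μ = 40 days. Critical path: Task 1 → Task 2 → Task 3 → Task 5.

Variance along critical path = 11.111 + 0.111 + 5.444 + 2.778 = 19.444; σ = √19.444 = 4.410 days.
Z = (49 − 40) / 4.410 = 2.041
P(T ≤ 49) = Φ(2.041) ≈ 0.979

0.979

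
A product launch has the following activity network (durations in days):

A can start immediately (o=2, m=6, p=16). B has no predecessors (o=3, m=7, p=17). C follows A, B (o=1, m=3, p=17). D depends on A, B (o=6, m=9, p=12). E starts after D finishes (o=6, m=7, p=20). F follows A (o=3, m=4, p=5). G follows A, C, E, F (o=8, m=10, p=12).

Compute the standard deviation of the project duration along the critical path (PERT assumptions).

3.51 days

te_A = (2 + 4·6 + 16)/6 = 42/6 = 7; σ²_A = ((16−2)/6)² = 5.444
te_B = (3 + 4·7 + 17)/6 = 48/6 = 8; σ²_B = ((17−3)/6)² = 5.444
te_C = (1 + 4·3 + 17)/6 = 30/6 = 5; σ²_C = ((17−1)/6)² = 7.111
te_D = (6 + 4·9 + 12)/6 = 54/6 = 9; σ²_D = ((12−6)/6)² = 1.000
te_E = (6 + 4·7 + 20)/6 = 54/6 = 9; σ²_E = ((20−6)/6)² = 5.444
te_F = (3 + 4·4 + 5)/6 = 24/6 = 4; σ²_F = ((5−3)/6)² = 0.111
te_G = (8 + 4·10 + 12)/6 = 60/6 = 10; σ²_G = ((12−8)/6)² = 0.444

Forward pass:
ES_A = 0; EF_A = 7
ES_B = 0; EF_B = 8
ES_C = max(EF_A=7, EF_B=8) = 8; EF_C = 8+5 = 13
ES_D = max(EF_A=7, EF_B=8) = 8; EF_D = 8+9 = 17
ES_E = 17; EF_E = 17+9 = 26
ES_F = 7; EF_F = 7+4 = 11
ES_G = max(EF_A=7, EF_C=13, EF_E=26, EF_F=11) = 26; EF_G = 26+10 = 36
Expected project duration μ = 36 days. Critical path: B → D → E → G.

Variance along critical path = 5.444 + 1.000 + 5.444 + 0.444 = 12.333
σ = √12.333 = 3.512 days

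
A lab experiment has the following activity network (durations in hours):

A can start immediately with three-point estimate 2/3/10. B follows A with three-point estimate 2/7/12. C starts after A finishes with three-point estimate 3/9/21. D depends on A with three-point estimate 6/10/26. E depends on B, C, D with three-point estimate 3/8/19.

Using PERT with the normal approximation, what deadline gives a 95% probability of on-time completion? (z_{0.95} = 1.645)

te_A = (2 + 4·3 + 10)/6 = 24/6 = 4; σ²_A = ((10−2)/6)² = 1.778
te_B = (2 + 4·7 + 12)/6 = 42/6 = 7; σ²_B = ((12−2)/6)² = 2.778
te_C = (3 + 4·9 + 21)/6 = 60/6 = 10; σ²_C = ((21−3)/6)² = 9.000
te_D = (6 + 4·10 + 26)/6 = 72/6 = 12; σ²_D = ((26−6)/6)² = 11.111
te_E = (3 + 4·8 + 19)/6 = 54/6 = 9; σ²_E = ((19−3)/6)² = 7.111

Forward pass:
ES_A = 0; EF_A = 4
ES_B = 4; EF_B = 4+7 = 11
ES_C = 4; EF_C = 4+10 = 14
ES_D = 4; EF_D = 4+12 = 16
ES_E = max(EF_B=11, EF_C=14, EF_D=16) = 16; EF_E = 16+9 = 25
Expected project duration μ = 25 hours. Critical path: A → D → E.

Variance along critical path = 1.778 + 11.111 + 7.111 = 20.000; σ = 4.472 hours.
D = μ + z·σ = 25 + 1.645·4.472 = 32.4 hours

32.4 hours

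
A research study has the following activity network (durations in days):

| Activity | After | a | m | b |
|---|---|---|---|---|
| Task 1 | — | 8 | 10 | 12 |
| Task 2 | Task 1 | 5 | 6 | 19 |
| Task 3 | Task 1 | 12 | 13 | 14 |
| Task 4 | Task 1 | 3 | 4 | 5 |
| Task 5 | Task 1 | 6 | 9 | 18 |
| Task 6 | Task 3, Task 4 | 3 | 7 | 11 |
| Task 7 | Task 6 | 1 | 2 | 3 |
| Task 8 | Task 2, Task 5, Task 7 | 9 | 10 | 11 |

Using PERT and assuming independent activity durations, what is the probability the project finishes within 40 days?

te_Task 1 = (8 + 4·10 + 12)/6 = 60/6 = 10; σ²_Task 1 = ((12−8)/6)² = 0.444
te_Task 2 = (5 + 4·6 + 19)/6 = 48/6 = 8; σ²_Task 2 = ((19−5)/6)² = 5.444
te_Task 3 = (12 + 4·13 + 14)/6 = 78/6 = 13; σ²_Task 3 = ((14−12)/6)² = 0.111
te_Task 4 = (3 + 4·4 + 5)/6 = 24/6 = 4; σ²_Task 4 = ((5−3)/6)² = 0.111
te_Task 5 = (6 + 4·9 + 18)/6 = 60/6 = 10; σ²_Task 5 = ((18−6)/6)² = 4.000
te_Task 6 = (3 + 4·7 + 11)/6 = 42/6 = 7; σ²_Task 6 = ((11−3)/6)² = 1.778
te_Task 7 = (1 + 4·2 + 3)/6 = 12/6 = 2; σ²_Task 7 = ((3−1)/6)² = 0.111
te_Task 8 = (9 + 4·10 + 11)/6 = 60/6 = 10; σ²_Task 8 = ((11−9)/6)² = 0.111

Forward pass:
ES_Task 1 = 0; EF_Task 1 = 10
ES_Task 2 = 10; EF_Task 2 = 10+8 = 18
ES_Task 3 = 10; EF_Task 3 = 10+13 = 23
ES_Task 4 = 10; EF_Task 4 = 10+4 = 14
ES_Task 5 = 10; EF_Task 5 = 10+10 = 20
ES_Task 6 = max(EF_Task 3=23, EF_Task 4=14) = 23; EF_Task 6 = 23+7 = 30
ES_Task 7 = 30; EF_Task 7 = 30+2 = 32
ES_Task 8 = max(EF_Task 2=18, EF_Task 5=20, EF_Task 7=32) = 32; EF_Task 8 = 32+10 = 42
Expected project duration μ = 42 days. Critical path: Task 1 → Task 3 → Task 6 → Task 7 → Task 8.

Variance along critical path = 0.444 + 0.111 + 1.778 + 0.111 + 0.111 = 2.556; σ = √2.556 = 1.599 days.
Z = (40 − 42) / 1.599 = -1.251
P(T ≤ 40) = Φ(-1.251) ≈ 0.105

0.105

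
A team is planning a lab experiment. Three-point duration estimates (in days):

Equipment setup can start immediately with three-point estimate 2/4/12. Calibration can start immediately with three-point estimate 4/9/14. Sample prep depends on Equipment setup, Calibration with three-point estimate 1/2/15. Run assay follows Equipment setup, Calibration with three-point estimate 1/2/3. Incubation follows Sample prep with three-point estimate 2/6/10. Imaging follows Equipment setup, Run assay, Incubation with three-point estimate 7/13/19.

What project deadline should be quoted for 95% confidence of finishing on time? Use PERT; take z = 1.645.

38.2 days

te_Equipment setup = (2 + 4·4 + 12)/6 = 30/6 = 5; σ²_Equipment setup = ((12−2)/6)² = 2.778
te_Calibration = (4 + 4·9 + 14)/6 = 54/6 = 9; σ²_Calibration = ((14−4)/6)² = 2.778
te_Sample prep = (1 + 4·2 + 15)/6 = 24/6 = 4; σ²_Sample prep = ((15−1)/6)² = 5.444
te_Run assay = (1 + 4·2 + 3)/6 = 12/6 = 2; σ²_Run assay = ((3−1)/6)² = 0.111
te_Incubation = (2 + 4·6 + 10)/6 = 36/6 = 6; σ²_Incubation = ((10−2)/6)² = 1.778
te_Imaging = (7 + 4·13 + 19)/6 = 78/6 = 13; σ²_Imaging = ((19−7)/6)² = 4.000

Forward pass:
ES_Equipment setup = 0; EF_Equipment setup = 5
ES_Calibration = 0; EF_Calibration = 9
ES_Sample prep = max(EF_Equipment setup=5, EF_Calibration=9) = 9; EF_Sample prep = 9+4 = 13
ES_Run assay = max(EF_Equipment setup=5, EF_Calibration=9) = 9; EF_Run assay = 9+2 = 11
ES_Incubation = 13; EF_Incubation = 13+6 = 19
ES_Imaging = max(EF_Equipment setup=5, EF_Run assay=11, EF_Incubation=19) = 19; EF_Imaging = 19+13 = 32
Expected project duration μ = 32 days. Critical path: Calibration → Sample prep → Incubation → Imaging.

Variance along critical path = 2.778 + 5.444 + 1.778 + 4.000 = 14.000; σ = 3.742 days.
D = μ + z·σ = 32 + 1.645·3.742 = 38.2 days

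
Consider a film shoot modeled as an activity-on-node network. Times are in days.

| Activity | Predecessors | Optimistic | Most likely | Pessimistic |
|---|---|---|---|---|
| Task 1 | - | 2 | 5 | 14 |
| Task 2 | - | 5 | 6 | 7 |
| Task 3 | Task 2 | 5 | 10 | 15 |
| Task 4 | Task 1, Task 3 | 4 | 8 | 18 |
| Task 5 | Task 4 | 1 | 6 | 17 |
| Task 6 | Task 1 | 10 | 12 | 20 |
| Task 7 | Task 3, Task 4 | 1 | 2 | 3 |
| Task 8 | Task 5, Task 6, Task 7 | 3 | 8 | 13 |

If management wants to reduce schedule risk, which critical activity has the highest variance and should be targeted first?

te_Task 1 = (2 + 4·5 + 14)/6 = 36/6 = 6; σ²_Task 1 = ((14−2)/6)² = 4.000
te_Task 2 = (5 + 4·6 + 7)/6 = 36/6 = 6; σ²_Task 2 = ((7−5)/6)² = 0.111
te_Task 3 = (5 + 4·10 + 15)/6 = 60/6 = 10; σ²_Task 3 = ((15−5)/6)² = 2.778
te_Task 4 = (4 + 4·8 + 18)/6 = 54/6 = 9; σ²_Task 4 = ((18−4)/6)² = 5.444
te_Task 5 = (1 + 4·6 + 17)/6 = 42/6 = 7; σ²_Task 5 = ((17−1)/6)² = 7.111
te_Task 6 = (10 + 4·12 + 20)/6 = 78/6 = 13; σ²_Task 6 = ((20−10)/6)² = 2.778
te_Task 7 = (1 + 4·2 + 3)/6 = 12/6 = 2; σ²_Task 7 = ((3−1)/6)² = 0.111
te_Task 8 = (3 + 4·8 + 13)/6 = 48/6 = 8; σ²_Task 8 = ((13−3)/6)² = 2.778

Forward pass:
ES_Task 1 = 0; EF_Task 1 = 6
ES_Task 2 = 0; EF_Task 2 = 6
ES_Task 3 = 6; EF_Task 3 = 6+10 = 16
ES_Task 4 = max(EF_Task 1=6, EF_Task 3=16) = 16; EF_Task 4 = 16+9 = 25
ES_Task 5 = 25; EF_Task 5 = 25+7 = 32
ES_Task 6 = 6; EF_Task 6 = 6+13 = 19
ES_Task 7 = max(EF_Task 3=16, EF_Task 4=25) = 25; EF_Task 7 = 25+2 = 27
ES_Task 8 = max(EF_Task 5=32, EF_Task 6=19, EF_Task 7=27) = 32; EF_Task 8 = 32+8 = 40
Expected project duration μ = 40 days. Critical path: Task 2 → Task 3 → Task 4 → Task 5 → Task 8.

Variances on critical path: σ²_Task 2=0.111, σ²_Task 3=2.778, σ²_Task 4=5.444, σ²_Task 5=7.111, σ²_Task 8=2.778.
Largest is σ²_Task 5 = 7.111.

Task 5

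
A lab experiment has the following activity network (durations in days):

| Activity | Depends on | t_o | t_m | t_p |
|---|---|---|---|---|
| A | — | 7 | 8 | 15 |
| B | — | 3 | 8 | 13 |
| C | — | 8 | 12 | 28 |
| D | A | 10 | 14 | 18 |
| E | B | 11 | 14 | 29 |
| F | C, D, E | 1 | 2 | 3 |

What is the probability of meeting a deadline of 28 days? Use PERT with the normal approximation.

0.719

te_A = (7 + 4·8 + 15)/6 = 54/6 = 9; σ²_A = ((15−7)/6)² = 1.778
te_B = (3 + 4·8 + 13)/6 = 48/6 = 8; σ²_B = ((13−3)/6)² = 2.778
te_C = (8 + 4·12 + 28)/6 = 84/6 = 14; σ²_C = ((28−8)/6)² = 11.111
te_D = (10 + 4·14 + 18)/6 = 84/6 = 14; σ²_D = ((18−10)/6)² = 1.778
te_E = (11 + 4·14 + 29)/6 = 96/6 = 16; σ²_E = ((29−11)/6)² = 9.000
te_F = (1 + 4·2 + 3)/6 = 12/6 = 2; σ²_F = ((3−1)/6)² = 0.111

Forward pass:
ES_A = 0; EF_A = 9
ES_B = 0; EF_B = 8
ES_C = 0; EF_C = 14
ES_D = 9; EF_D = 9+14 = 23
ES_E = 8; EF_E = 8+16 = 24
ES_F = max(EF_C=14, EF_D=23, EF_E=24) = 24; EF_F = 24+2 = 26
Expected project duration μ = 26 days. Critical path: B → E → F.

Variance along critical path = 2.778 + 9.000 + 0.111 = 11.889; σ = √11.889 = 3.448 days.
Z = (28 − 26) / 3.448 = 0.580
P(T ≤ 28) = Φ(0.580) ≈ 0.719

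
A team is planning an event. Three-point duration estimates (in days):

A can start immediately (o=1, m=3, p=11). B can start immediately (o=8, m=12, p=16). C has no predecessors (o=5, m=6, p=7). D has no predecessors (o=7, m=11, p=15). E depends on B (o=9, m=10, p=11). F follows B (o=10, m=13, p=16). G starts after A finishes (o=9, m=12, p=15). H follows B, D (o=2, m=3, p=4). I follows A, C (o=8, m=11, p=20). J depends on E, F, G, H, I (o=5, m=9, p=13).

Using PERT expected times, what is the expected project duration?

te_A = (1 + 4·3 + 11)/6 = 24/6 = 4
te_B = (8 + 4·12 + 16)/6 = 72/6 = 12
te_C = (5 + 4·6 + 7)/6 = 36/6 = 6
te_D = (7 + 4·11 + 15)/6 = 66/6 = 11
te_E = (9 + 4·10 + 11)/6 = 60/6 = 10
te_F = (10 + 4·13 + 16)/6 = 78/6 = 13
te_G = (9 + 4·12 + 15)/6 = 72/6 = 12
te_H = (2 + 4·3 + 4)/6 = 18/6 = 3
te_I = (8 + 4·11 + 20)/6 = 72/6 = 12
te_J = (5 + 4·9 + 13)/6 = 54/6 = 9

Forward pass:
ES_A = 0; EF_A = 4
ES_B = 0; EF_B = 12
ES_C = 0; EF_C = 6
ES_D = 0; EF_D = 11
ES_E = 12; EF_E = 12+10 = 22
ES_F = 12; EF_F = 12+13 = 25
ES_G = 4; EF_G = 4+12 = 16
ES_H = max(EF_B=12, EF_D=11) = 12; EF_H = 12+3 = 15
ES_I = max(EF_A=4, EF_C=6) = 6; EF_I = 6+12 = 18
ES_J = max(EF_E=22, EF_F=25, EF_G=16, EF_H=15, EF_I=18) = 25; EF_J = 25+9 = 34
Expected project duration μ = 34 days. Critical path: B → F → J.

34 days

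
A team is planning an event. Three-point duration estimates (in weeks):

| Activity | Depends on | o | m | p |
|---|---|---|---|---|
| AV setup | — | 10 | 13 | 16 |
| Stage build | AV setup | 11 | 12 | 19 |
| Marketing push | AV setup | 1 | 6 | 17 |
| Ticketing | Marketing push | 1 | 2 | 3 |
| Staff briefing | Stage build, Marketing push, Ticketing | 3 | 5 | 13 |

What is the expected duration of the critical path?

te_AV setup = (10 + 4·13 + 16)/6 = 78/6 = 13
te_Stage build = (11 + 4·12 + 19)/6 = 78/6 = 13
te_Marketing push = (1 + 4·6 + 17)/6 = 42/6 = 7
te_Ticketing = (1 + 4·2 + 3)/6 = 12/6 = 2
te_Staff briefing = (3 + 4·5 + 13)/6 = 36/6 = 6

Forward pass:
ES_AV setup = 0; EF_AV setup = 13
ES_Stage build = 13; EF_Stage build = 13+13 = 26
ES_Marketing push = 13; EF_Marketing push = 13+7 = 20
ES_Ticketing = 20; EF_Ticketing = 20+2 = 22
ES_Staff briefing = max(EF_Stage build=26, EF_Marketing push=20, EF_Ticketing=22) = 26; EF_Staff briefing = 26+6 = 32
Expected project duration μ = 32 weeks. Critical path: AV setup → Stage build → Staff briefing.

32 weeks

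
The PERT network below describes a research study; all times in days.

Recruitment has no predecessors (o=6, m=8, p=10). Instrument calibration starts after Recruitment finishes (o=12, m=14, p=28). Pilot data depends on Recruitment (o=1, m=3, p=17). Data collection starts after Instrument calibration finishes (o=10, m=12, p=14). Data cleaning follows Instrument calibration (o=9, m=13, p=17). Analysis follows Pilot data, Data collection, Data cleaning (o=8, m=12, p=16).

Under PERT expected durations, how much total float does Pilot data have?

24 days

te_Recruitment = (6 + 4·8 + 10)/6 = 48/6 = 8
te_Instrument calibration = (12 + 4·14 + 28)/6 = 96/6 = 16
te_Pilot data = (1 + 4·3 + 17)/6 = 30/6 = 5
te_Data collection = (10 + 4·12 + 14)/6 = 72/6 = 12
te_Data cleaning = (9 + 4·13 + 17)/6 = 78/6 = 13
te_Analysis = (8 + 4·12 + 16)/6 = 72/6 = 12

Forward pass:
ES_Recruitment = 0; EF_Recruitment = 8
ES_Instrument calibration = 8; EF_Instrument calibration = 8+16 = 24
ES_Pilot data = 8; EF_Pilot data = 8+5 = 13
ES_Data collection = 24; EF_Data collection = 24+12 = 36
ES_Data cleaning = 24; EF_Data cleaning = 24+13 = 37
ES_Analysis = max(EF_Pilot data=13, EF_Data collection=36, EF_Data cleaning=37) = 37; EF_Analysis = 37+12 = 49
Expected project duration μ = 49 days. Critical path: Recruitment → Instrument calibration → Data cleaning → Analysis.

Backward pass:
LF_Analysis = 49; LS_Analysis = 49−12 = 37
LF_Data cleaning = LS_Analysis = 37; LS_Data cleaning = 37−13 = 24
LF_Data collection = LS_Analysis = 37; LS_Data collection = 37−12 = 25
LF_Pilot data = LS_Analysis = 37; LS_Pilot data = 37−5 = 32
LF_Instrument calibration = min(LS_Data collection=25, LS_Data cleaning=24) = 24; LS_Instrument calibration = 24−16 = 8
LF_Recruitment = min(LS_Instrument calibration=8, LS_Pilot data=32) = 8; LS_Recruitment = 8−8 = 0
Slack_Pilot data = LS_Pilot data − ES_Pilot data = 32 − 8 = 24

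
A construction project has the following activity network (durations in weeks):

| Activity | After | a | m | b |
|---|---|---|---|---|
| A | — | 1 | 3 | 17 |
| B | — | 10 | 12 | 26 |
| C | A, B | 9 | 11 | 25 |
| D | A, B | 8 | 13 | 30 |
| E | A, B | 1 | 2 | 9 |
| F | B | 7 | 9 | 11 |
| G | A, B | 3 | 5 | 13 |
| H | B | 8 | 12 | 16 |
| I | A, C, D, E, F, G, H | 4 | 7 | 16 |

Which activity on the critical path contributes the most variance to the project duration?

te_A = (1 + 4·3 + 17)/6 = 30/6 = 5; σ²_A = ((17−1)/6)² = 7.111
te_B = (10 + 4·12 + 26)/6 = 84/6 = 14; σ²_B = ((26−10)/6)² = 7.111
te_C = (9 + 4·11 + 25)/6 = 78/6 = 13; σ²_C = ((25−9)/6)² = 7.111
te_D = (8 + 4·13 + 30)/6 = 90/6 = 15; σ²_D = ((30−8)/6)² = 13.444
te_E = (1 + 4·2 + 9)/6 = 18/6 = 3; σ²_E = ((9−1)/6)² = 1.778
te_F = (7 + 4·9 + 11)/6 = 54/6 = 9; σ²_F = ((11−7)/6)² = 0.444
te_G = (3 + 4·5 + 13)/6 = 36/6 = 6; σ²_G = ((13−3)/6)² = 2.778
te_H = (8 + 4·12 + 16)/6 = 72/6 = 12; σ²_H = ((16−8)/6)² = 1.778
te_I = (4 + 4·7 + 16)/6 = 48/6 = 8; σ²_I = ((16−4)/6)² = 4.000

Forward pass:
ES_A = 0; EF_A = 5
ES_B = 0; EF_B = 14
ES_C = max(EF_A=5, EF_B=14) = 14; EF_C = 14+13 = 27
ES_D = max(EF_A=5, EF_B=14) = 14; EF_D = 14+15 = 29
ES_E = max(EF_A=5, EF_B=14) = 14; EF_E = 14+3 = 17
ES_F = 14; EF_F = 14+9 = 23
ES_G = max(EF_A=5, EF_B=14) = 14; EF_G = 14+6 = 20
ES_H = 14; EF_H = 14+12 = 26
ES_I = max(EF_A=5, EF_C=27, EF_D=29, EF_E=17, EF_F=23, EF_G=20, EF_H=26) = 29; EF_I = 29+8 = 37
Expected project duration μ = 37 weeks. Critical path: B → D → I.

Variances on critical path: σ²_B=7.111, σ²_D=13.444, σ²_I=4.000.
Largest is σ²_D = 13.444.

D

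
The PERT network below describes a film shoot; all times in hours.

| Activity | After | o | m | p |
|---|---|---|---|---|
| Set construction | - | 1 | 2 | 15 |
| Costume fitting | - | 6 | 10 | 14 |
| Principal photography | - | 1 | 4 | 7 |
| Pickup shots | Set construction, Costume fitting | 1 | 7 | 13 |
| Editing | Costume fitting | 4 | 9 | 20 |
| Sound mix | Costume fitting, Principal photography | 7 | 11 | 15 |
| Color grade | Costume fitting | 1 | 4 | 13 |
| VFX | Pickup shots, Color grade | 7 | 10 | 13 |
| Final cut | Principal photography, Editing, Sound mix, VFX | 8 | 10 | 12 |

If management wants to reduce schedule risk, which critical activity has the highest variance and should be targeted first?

te_Set construction = (1 + 4·2 + 15)/6 = 24/6 = 4; σ²_Set construction = ((15−1)/6)² = 5.444
te_Costume fitting = (6 + 4·10 + 14)/6 = 60/6 = 10; σ²_Costume fitting = ((14−6)/6)² = 1.778
te_Principal photography = (1 + 4·4 + 7)/6 = 24/6 = 4; σ²_Principal photography = ((7−1)/6)² = 1.000
te_Pickup shots = (1 + 4·7 + 13)/6 = 42/6 = 7; σ²_Pickup shots = ((13−1)/6)² = 4.000
te_Editing = (4 + 4·9 + 20)/6 = 60/6 = 10; σ²_Editing = ((20−4)/6)² = 7.111
te_Sound mix = (7 + 4·11 + 15)/6 = 66/6 = 11; σ²_Sound mix = ((15−7)/6)² = 1.778
te_Color grade = (1 + 4·4 + 13)/6 = 30/6 = 5; σ²_Color grade = ((13−1)/6)² = 4.000
te_VFX = (7 + 4·10 + 13)/6 = 60/6 = 10; σ²_VFX = ((13−7)/6)² = 1.000
te_Final cut = (8 + 4·10 + 12)/6 = 60/6 = 10; σ²_Final cut = ((12−8)/6)² = 0.444

Forward pass:
ES_Set construction = 0; EF_Set construction = 4
ES_Costume fitting = 0; EF_Costume fitting = 10
ES_Principal photography = 0; EF_Principal photography = 4
ES_Pickup shots = max(EF_Set construction=4, EF_Costume fitting=10) = 10; EF_Pickup shots = 10+7 = 17
ES_Editing = 10; EF_Editing = 10+10 = 20
ES_Sound mix = max(EF_Costume fitting=10, EF_Principal photography=4) = 10; EF_Sound mix = 10+11 = 21
ES_Color grade = 10; EF_Color grade = 10+5 = 15
ES_VFX = max(EF_Pickup shots=17, EF_Color grade=15) = 17; EF_VFX = 17+10 = 27
ES_Final cut = max(EF_Principal photography=4, EF_Editing=20, EF_Sound mix=21, EF_VFX=27) = 27; EF_Final cut = 27+10 = 37
Expected project duration μ = 37 hours. Critical path: Costume fitting → Pickup shots → VFX → Final cut.

Variances on critical path: σ²_Costume fitting=1.778, σ²_Pickup shots=4.000, σ²_VFX=1.000, σ²_Final cut=0.444.
Largest is σ²_Pickup shots = 4.000.

Pickup shots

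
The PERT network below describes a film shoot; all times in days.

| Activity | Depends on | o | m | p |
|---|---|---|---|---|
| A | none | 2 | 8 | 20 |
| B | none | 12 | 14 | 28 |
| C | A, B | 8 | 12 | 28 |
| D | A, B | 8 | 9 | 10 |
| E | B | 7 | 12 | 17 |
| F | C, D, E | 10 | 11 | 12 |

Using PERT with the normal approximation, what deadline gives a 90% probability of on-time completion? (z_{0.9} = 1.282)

46.5 days

te_A = (2 + 4·8 + 20)/6 = 54/6 = 9; σ²_A = ((20−2)/6)² = 9.000
te_B = (12 + 4·14 + 28)/6 = 96/6 = 16; σ²_B = ((28−12)/6)² = 7.111
te_C = (8 + 4·12 + 28)/6 = 84/6 = 14; σ²_C = ((28−8)/6)² = 11.111
te_D = (8 + 4·9 + 10)/6 = 54/6 = 9; σ²_D = ((10−8)/6)² = 0.111
te_E = (7 + 4·12 + 17)/6 = 72/6 = 12; σ²_E = ((17−7)/6)² = 2.778
te_F = (10 + 4·11 + 12)/6 = 66/6 = 11; σ²_F = ((12−10)/6)² = 0.111

Forward pass:
ES_A = 0; EF_A = 9
ES_B = 0; EF_B = 16
ES_C = max(EF_A=9, EF_B=16) = 16; EF_C = 16+14 = 30
ES_D = max(EF_A=9, EF_B=16) = 16; EF_D = 16+9 = 25
ES_E = 16; EF_E = 16+12 = 28
ES_F = max(EF_C=30, EF_D=25, EF_E=28) = 30; EF_F = 30+11 = 41
Expected project duration μ = 41 days. Critical path: B → C → F.

Variance along critical path = 7.111 + 11.111 + 0.111 = 18.333; σ = 4.282 days.
D = μ + z·σ = 41 + 1.282·4.282 = 46.5 days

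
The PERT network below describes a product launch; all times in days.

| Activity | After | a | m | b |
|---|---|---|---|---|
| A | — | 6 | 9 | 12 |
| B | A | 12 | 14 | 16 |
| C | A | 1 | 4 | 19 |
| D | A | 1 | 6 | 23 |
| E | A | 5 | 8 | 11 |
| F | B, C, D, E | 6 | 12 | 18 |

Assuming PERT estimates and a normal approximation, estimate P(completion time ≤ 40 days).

te_A = (6 + 4·9 + 12)/6 = 54/6 = 9; σ²_A = ((12−6)/6)² = 1.000
te_B = (12 + 4·14 + 16)/6 = 84/6 = 14; σ²_B = ((16−12)/6)² = 0.444
te_C = (1 + 4·4 + 19)/6 = 36/6 = 6; σ²_C = ((19−1)/6)² = 9.000
te_D = (1 + 4·6 + 23)/6 = 48/6 = 8; σ²_D = ((23−1)/6)² = 13.444
te_E = (5 + 4·8 + 11)/6 = 48/6 = 8; σ²_E = ((11−5)/6)² = 1.000
te_F = (6 + 4·12 + 18)/6 = 72/6 = 12; σ²_F = ((18−6)/6)² = 4.000

Forward pass:
ES_A = 0; EF_A = 9
ES_B = 9; EF_B = 9+14 = 23
ES_C = 9; EF_C = 9+6 = 15
ES_D = 9; EF_D = 9+8 = 17
ES_E = 9; EF_E = 9+8 = 17
ES_F = max(EF_B=23, EF_C=15, EF_D=17, EF_E=17) = 23; EF_F = 23+12 = 35
Expected project duration μ = 35 days. Critical path: A → B → F.

Variance along critical path = 1.000 + 0.444 + 4.000 = 5.444; σ = √5.444 = 2.333 days.
Z = (40 − 35) / 2.333 = 2.143
P(T ≤ 40) = Φ(2.143) ≈ 0.984

0.984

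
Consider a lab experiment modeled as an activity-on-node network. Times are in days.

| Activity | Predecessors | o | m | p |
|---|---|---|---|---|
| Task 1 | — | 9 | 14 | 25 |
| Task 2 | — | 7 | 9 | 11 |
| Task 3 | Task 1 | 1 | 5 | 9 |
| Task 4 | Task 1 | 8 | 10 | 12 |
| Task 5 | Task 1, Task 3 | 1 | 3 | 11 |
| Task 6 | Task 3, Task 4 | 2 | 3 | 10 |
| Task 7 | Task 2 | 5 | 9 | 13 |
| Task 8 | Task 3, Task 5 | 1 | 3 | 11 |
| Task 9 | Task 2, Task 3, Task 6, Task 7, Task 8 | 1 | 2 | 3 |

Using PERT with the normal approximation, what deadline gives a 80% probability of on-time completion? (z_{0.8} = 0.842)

33.6 days

te_Task 1 = (9 + 4·14 + 25)/6 = 90/6 = 15; σ²_Task 1 = ((25−9)/6)² = 7.111
te_Task 2 = (7 + 4·9 + 11)/6 = 54/6 = 9; σ²_Task 2 = ((11−7)/6)² = 0.444
te_Task 3 = (1 + 4·5 + 9)/6 = 30/6 = 5; σ²_Task 3 = ((9−1)/6)² = 1.778
te_Task 4 = (8 + 4·10 + 12)/6 = 60/6 = 10; σ²_Task 4 = ((12−8)/6)² = 0.444
te_Task 5 = (1 + 4·3 + 11)/6 = 24/6 = 4; σ²_Task 5 = ((11−1)/6)² = 2.778
te_Task 6 = (2 + 4·3 + 10)/6 = 24/6 = 4; σ²_Task 6 = ((10−2)/6)² = 1.778
te_Task 7 = (5 + 4·9 + 13)/6 = 54/6 = 9; σ²_Task 7 = ((13−5)/6)² = 1.778
te_Task 8 = (1 + 4·3 + 11)/6 = 24/6 = 4; σ²_Task 8 = ((11−1)/6)² = 2.778
te_Task 9 = (1 + 4·2 + 3)/6 = 12/6 = 2; σ²_Task 9 = ((3−1)/6)² = 0.111

Forward pass:
ES_Task 1 = 0; EF_Task 1 = 15
ES_Task 2 = 0; EF_Task 2 = 9
ES_Task 3 = 15; EF_Task 3 = 15+5 = 20
ES_Task 4 = 15; EF_Task 4 = 15+10 = 25
ES_Task 5 = max(EF_Task 1=15, EF_Task 3=20) = 20; EF_Task 5 = 20+4 = 24
ES_Task 6 = max(EF_Task 3=20, EF_Task 4=25) = 25; EF_Task 6 = 25+4 = 29
ES_Task 7 = 9; EF_Task 7 = 9+9 = 18
ES_Task 8 = max(EF_Task 3=20, EF_Task 5=24) = 24; EF_Task 8 = 24+4 = 28
ES_Task 9 = max(EF_Task 2=9, EF_Task 3=20, EF_Task 6=29, EF_Task 7=18, EF_Task 8=28) = 29; EF_Task 9 = 29+2 = 31
Expected project duration μ = 31 days. Critical path: Task 1 → Task 4 → Task 6 → Task 9.

Variance along critical path = 7.111 + 0.444 + 1.778 + 0.111 = 9.444; σ = 3.073 days.
D = μ + z·σ = 31 + 0.842·3.073 = 33.6 days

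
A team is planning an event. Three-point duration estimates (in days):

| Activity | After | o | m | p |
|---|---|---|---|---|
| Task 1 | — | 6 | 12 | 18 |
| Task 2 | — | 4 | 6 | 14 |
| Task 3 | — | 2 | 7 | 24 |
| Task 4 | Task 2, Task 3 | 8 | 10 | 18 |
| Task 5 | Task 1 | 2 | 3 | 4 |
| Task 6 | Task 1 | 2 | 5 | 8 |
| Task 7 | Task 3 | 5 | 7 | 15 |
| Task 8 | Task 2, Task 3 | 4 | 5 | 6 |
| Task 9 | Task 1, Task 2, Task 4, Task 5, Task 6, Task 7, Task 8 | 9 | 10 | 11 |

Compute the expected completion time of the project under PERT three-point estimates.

te_Task 1 = (6 + 4·12 + 18)/6 = 72/6 = 12
te_Task 2 = (4 + 4·6 + 14)/6 = 42/6 = 7
te_Task 3 = (2 + 4·7 + 24)/6 = 54/6 = 9
te_Task 4 = (8 + 4·10 + 18)/6 = 66/6 = 11
te_Task 5 = (2 + 4·3 + 4)/6 = 18/6 = 3
te_Task 6 = (2 + 4·5 + 8)/6 = 30/6 = 5
te_Task 7 = (5 + 4·7 + 15)/6 = 48/6 = 8
te_Task 8 = (4 + 4·5 + 6)/6 = 30/6 = 5
te_Task 9 = (9 + 4·10 + 11)/6 = 60/6 = 10

Forward pass:
ES_Task 1 = 0; EF_Task 1 = 12
ES_Task 2 = 0; EF_Task 2 = 7
ES_Task 3 = 0; EF_Task 3 = 9
ES_Task 4 = max(EF_Task 2=7, EF_Task 3=9) = 9; EF_Task 4 = 9+11 = 20
ES_Task 5 = 12; EF_Task 5 = 12+3 = 15
ES_Task 6 = 12; EF_Task 6 = 12+5 = 17
ES_Task 7 = 9; EF_Task 7 = 9+8 = 17
ES_Task 8 = max(EF_Task 2=7, EF_Task 3=9) = 9; EF_Task 8 = 9+5 = 14
ES_Task 9 = max(EF_Task 1=12, EF_Task 2=7, EF_Task 4=20, EF_Task 5=15, EF_Task 6=17, EF_Task 7=17, EF_Task 8=14) = 20; EF_Task 9 = 20+10 = 30
Expected project duration μ = 30 days. Critical path: Task 3 → Task 4 → Task 9.

30 days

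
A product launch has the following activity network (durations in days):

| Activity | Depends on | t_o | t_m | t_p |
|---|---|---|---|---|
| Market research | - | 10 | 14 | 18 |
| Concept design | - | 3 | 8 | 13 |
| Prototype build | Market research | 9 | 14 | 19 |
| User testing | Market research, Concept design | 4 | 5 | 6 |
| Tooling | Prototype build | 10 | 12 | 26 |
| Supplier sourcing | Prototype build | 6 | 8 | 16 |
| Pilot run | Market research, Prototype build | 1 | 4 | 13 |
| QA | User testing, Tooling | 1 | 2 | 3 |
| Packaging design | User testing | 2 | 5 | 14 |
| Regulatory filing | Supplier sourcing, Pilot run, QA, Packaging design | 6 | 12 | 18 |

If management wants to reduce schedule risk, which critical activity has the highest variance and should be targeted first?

te_Market research = (10 + 4·14 + 18)/6 = 84/6 = 14; σ²_Market research = ((18−10)/6)² = 1.778
te_Concept design = (3 + 4·8 + 13)/6 = 48/6 = 8; σ²_Concept design = ((13−3)/6)² = 2.778
te_Prototype build = (9 + 4·14 + 19)/6 = 84/6 = 14; σ²_Prototype build = ((19−9)/6)² = 2.778
te_User testing = (4 + 4·5 + 6)/6 = 30/6 = 5; σ²_User testing = ((6−4)/6)² = 0.111
te_Tooling = (10 + 4·12 + 26)/6 = 84/6 = 14; σ²_Tooling = ((26−10)/6)² = 7.111
te_Supplier sourcing = (6 + 4·8 + 16)/6 = 54/6 = 9; σ²_Supplier sourcing = ((16−6)/6)² = 2.778
te_Pilot run = (1 + 4·4 + 13)/6 = 30/6 = 5; σ²_Pilot run = ((13−1)/6)² = 4.000
te_QA = (1 + 4·2 + 3)/6 = 12/6 = 2; σ²_QA = ((3−1)/6)² = 0.111
te_Packaging design = (2 + 4·5 + 14)/6 = 36/6 = 6; σ²_Packaging design = ((14−2)/6)² = 4.000
te_Regulatory filing = (6 + 4·12 + 18)/6 = 72/6 = 12; σ²_Regulatory filing = ((18−6)/6)² = 4.000

Forward pass:
ES_Market research = 0; EF_Market research = 14
ES_Concept design = 0; EF_Concept design = 8
ES_Prototype build = 14; EF_Prototype build = 14+14 = 28
ES_User testing = max(EF_Market research=14, EF_Concept design=8) = 14; EF_User testing = 14+5 = 19
ES_Tooling = 28; EF_Tooling = 28+14 = 42
ES_Supplier sourcing = 28; EF_Supplier sourcing = 28+9 = 37
ES_Pilot run = max(EF_Market research=14, EF_Prototype build=28) = 28; EF_Pilot run = 28+5 = 33
ES_QA = max(EF_User testing=19, EF_Tooling=42) = 42; EF_QA = 42+2 = 44
ES_Packaging design = 19; EF_Packaging design = 19+6 = 25
ES_Regulatory filing = max(EF_Supplier sourcing=37, EF_Pilot run=33, EF_QA=44, EF_Packaging design=25) = 44; EF_Regulatory filing = 44+12 = 56
Expected project duration μ = 56 days. Critical path: Market research → Prototype build → Tooling → QA → Regulatory filing.

Variances on critical path: σ²_Market research=1.778, σ²_Prototype build=2.778, σ²_Tooling=7.111, σ²_QA=0.111, σ²_Regulatory filing=4.000.
Largest is σ²_Tooling = 7.111.

Tooling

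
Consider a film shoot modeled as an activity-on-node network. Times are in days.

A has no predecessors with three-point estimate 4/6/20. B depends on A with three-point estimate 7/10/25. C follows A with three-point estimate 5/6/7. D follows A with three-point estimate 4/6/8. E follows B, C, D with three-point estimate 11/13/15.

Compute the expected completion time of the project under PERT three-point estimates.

te_A = (4 + 4·6 + 20)/6 = 48/6 = 8
te_B = (7 + 4·10 + 25)/6 = 72/6 = 12
te_C = (5 + 4·6 + 7)/6 = 36/6 = 6
te_D = (4 + 4·6 + 8)/6 = 36/6 = 6
te_E = (11 + 4·13 + 15)/6 = 78/6 = 13

Forward pass:
ES_A = 0; EF_A = 8
ES_B = 8; EF_B = 8+12 = 20
ES_C = 8; EF_C = 8+6 = 14
ES_D = 8; EF_D = 8+6 = 14
ES_E = max(EF_B=20, EF_C=14, EF_D=14) = 20; EF_E = 20+13 = 33
Expected project duration μ = 33 days. Critical path: A → B → E.

33 days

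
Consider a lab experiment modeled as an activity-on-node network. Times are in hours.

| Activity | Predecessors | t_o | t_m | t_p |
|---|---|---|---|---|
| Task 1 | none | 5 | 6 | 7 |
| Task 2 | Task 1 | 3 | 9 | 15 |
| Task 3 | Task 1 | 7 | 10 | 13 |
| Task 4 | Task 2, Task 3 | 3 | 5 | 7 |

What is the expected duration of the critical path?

te_Task 1 = (5 + 4·6 + 7)/6 = 36/6 = 6
te_Task 2 = (3 + 4·9 + 15)/6 = 54/6 = 9
te_Task 3 = (7 + 4·10 + 13)/6 = 60/6 = 10
te_Task 4 = (3 + 4·5 + 7)/6 = 30/6 = 5

Forward pass:
ES_Task 1 = 0; EF_Task 1 = 6
ES_Task 2 = 6; EF_Task 2 = 6+9 = 15
ES_Task 3 = 6; EF_Task 3 = 6+10 = 16
ES_Task 4 = max(EF_Task 2=15, EF_Task 3=16) = 16; EF_Task 4 = 16+5 = 21
Expected project duration μ = 21 hours. Critical path: Task 1 → Task 3 → Task 4.

21 hours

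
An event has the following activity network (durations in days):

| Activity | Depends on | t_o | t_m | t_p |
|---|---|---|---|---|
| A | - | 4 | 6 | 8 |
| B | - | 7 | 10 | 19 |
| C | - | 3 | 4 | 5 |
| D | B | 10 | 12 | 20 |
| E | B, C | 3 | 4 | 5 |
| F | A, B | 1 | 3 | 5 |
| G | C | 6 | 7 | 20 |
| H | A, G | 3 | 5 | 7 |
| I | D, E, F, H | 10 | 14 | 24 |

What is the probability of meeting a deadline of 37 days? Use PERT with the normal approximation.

0.284

te_A = (4 + 4·6 + 8)/6 = 36/6 = 6; σ²_A = ((8−4)/6)² = 0.444
te_B = (7 + 4·10 + 19)/6 = 66/6 = 11; σ²_B = ((19−7)/6)² = 4.000
te_C = (3 + 4·4 + 5)/6 = 24/6 = 4; σ²_C = ((5−3)/6)² = 0.111
te_D = (10 + 4·12 + 20)/6 = 78/6 = 13; σ²_D = ((20−10)/6)² = 2.778
te_E = (3 + 4·4 + 5)/6 = 24/6 = 4; σ²_E = ((5−3)/6)² = 0.111
te_F = (1 + 4·3 + 5)/6 = 18/6 = 3; σ²_F = ((5−1)/6)² = 0.444
te_G = (6 + 4·7 + 20)/6 = 54/6 = 9; σ²_G = ((20−6)/6)² = 5.444
te_H = (3 + 4·5 + 7)/6 = 30/6 = 5; σ²_H = ((7−3)/6)² = 0.444
te_I = (10 + 4·14 + 24)/6 = 90/6 = 15; σ²_I = ((24−10)/6)² = 5.444

Forward pass:
ES_A = 0; EF_A = 6
ES_B = 0; EF_B = 11
ES_C = 0; EF_C = 4
ES_D = 11; EF_D = 11+13 = 24
ES_E = max(EF_B=11, EF_C=4) = 11; EF_E = 11+4 = 15
ES_F = max(EF_A=6, EF_B=11) = 11; EF_F = 11+3 = 14
ES_G = 4; EF_G = 4+9 = 13
ES_H = max(EF_A=6, EF_G=13) = 13; EF_H = 13+5 = 18
ES_I = max(EF_D=24, EF_E=15, EF_F=14, EF_H=18) = 24; EF_I = 24+15 = 39
Expected project duration μ = 39 days. Critical path: B → D → I.

Variance along critical path = 4.000 + 2.778 + 5.444 = 12.222; σ = √12.222 = 3.496 days.
Z = (37 − 39) / 3.496 = -0.572
P(T ≤ 37) = Φ(-0.572) ≈ 0.284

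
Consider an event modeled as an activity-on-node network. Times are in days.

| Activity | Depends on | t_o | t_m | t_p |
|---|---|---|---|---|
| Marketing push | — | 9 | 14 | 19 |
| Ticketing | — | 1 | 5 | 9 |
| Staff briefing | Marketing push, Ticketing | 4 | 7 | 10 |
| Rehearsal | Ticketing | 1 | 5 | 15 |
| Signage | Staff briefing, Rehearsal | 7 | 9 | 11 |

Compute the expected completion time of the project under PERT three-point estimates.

30 days

te_Marketing push = (9 + 4·14 + 19)/6 = 84/6 = 14
te_Ticketing = (1 + 4·5 + 9)/6 = 30/6 = 5
te_Staff briefing = (4 + 4·7 + 10)/6 = 42/6 = 7
te_Rehearsal = (1 + 4·5 + 15)/6 = 36/6 = 6
te_Signage = (7 + 4·9 + 11)/6 = 54/6 = 9

Forward pass:
ES_Marketing push = 0; EF_Marketing push = 14
ES_Ticketing = 0; EF_Ticketing = 5
ES_Staff briefing = max(EF_Marketing push=14, EF_Ticketing=5) = 14; EF_Staff briefing = 14+7 = 21
ES_Rehearsal = 5; EF_Rehearsal = 5+6 = 11
ES_Signage = max(EF_Staff briefing=21, EF_Rehearsal=11) = 21; EF_Signage = 21+9 = 30
Expected project duration μ = 30 days. Critical path: Marketing push → Staff briefing → Signage.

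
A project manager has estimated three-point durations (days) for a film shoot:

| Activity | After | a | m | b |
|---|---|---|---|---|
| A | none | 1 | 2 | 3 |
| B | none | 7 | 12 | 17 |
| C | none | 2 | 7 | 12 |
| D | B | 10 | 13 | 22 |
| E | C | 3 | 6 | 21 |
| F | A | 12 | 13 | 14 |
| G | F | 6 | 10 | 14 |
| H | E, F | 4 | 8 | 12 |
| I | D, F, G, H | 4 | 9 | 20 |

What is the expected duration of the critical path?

36 days

te_A = (1 + 4·2 + 3)/6 = 12/6 = 2
te_B = (7 + 4·12 + 17)/6 = 72/6 = 12
te_C = (2 + 4·7 + 12)/6 = 42/6 = 7
te_D = (10 + 4·13 + 22)/6 = 84/6 = 14
te_E = (3 + 4·6 + 21)/6 = 48/6 = 8
te_F = (12 + 4·13 + 14)/6 = 78/6 = 13
te_G = (6 + 4·10 + 14)/6 = 60/6 = 10
te_H = (4 + 4·8 + 12)/6 = 48/6 = 8
te_I = (4 + 4·9 + 20)/6 = 60/6 = 10

Forward pass:
ES_A = 0; EF_A = 2
ES_B = 0; EF_B = 12
ES_C = 0; EF_C = 7
ES_D = 12; EF_D = 12+14 = 26
ES_E = 7; EF_E = 7+8 = 15
ES_F = 2; EF_F = 2+13 = 15
ES_G = 15; EF_G = 15+10 = 25
ES_H = max(EF_E=15, EF_F=15) = 15; EF_H = 15+8 = 23
ES_I = max(EF_D=26, EF_F=15, EF_G=25, EF_H=23) = 26; EF_I = 26+10 = 36
Expected project duration μ = 36 days. Critical path: B → D → I.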